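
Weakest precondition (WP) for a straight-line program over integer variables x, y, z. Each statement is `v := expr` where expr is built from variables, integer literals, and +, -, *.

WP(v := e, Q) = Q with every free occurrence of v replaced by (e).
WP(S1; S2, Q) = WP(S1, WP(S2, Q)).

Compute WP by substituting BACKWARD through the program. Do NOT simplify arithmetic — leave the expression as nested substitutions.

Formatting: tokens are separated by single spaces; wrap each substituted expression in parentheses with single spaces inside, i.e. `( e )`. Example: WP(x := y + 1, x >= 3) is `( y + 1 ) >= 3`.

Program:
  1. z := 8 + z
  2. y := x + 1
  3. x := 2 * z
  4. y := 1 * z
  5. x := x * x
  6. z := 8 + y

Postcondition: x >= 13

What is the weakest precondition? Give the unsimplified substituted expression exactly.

post: x >= 13
stmt 6: z := 8 + y  -- replace 0 occurrence(s) of z with (8 + y)
  => x >= 13
stmt 5: x := x * x  -- replace 1 occurrence(s) of x with (x * x)
  => ( x * x ) >= 13
stmt 4: y := 1 * z  -- replace 0 occurrence(s) of y with (1 * z)
  => ( x * x ) >= 13
stmt 3: x := 2 * z  -- replace 2 occurrence(s) of x with (2 * z)
  => ( ( 2 * z ) * ( 2 * z ) ) >= 13
stmt 2: y := x + 1  -- replace 0 occurrence(s) of y with (x + 1)
  => ( ( 2 * z ) * ( 2 * z ) ) >= 13
stmt 1: z := 8 + z  -- replace 2 occurrence(s) of z with (8 + z)
  => ( ( 2 * ( 8 + z ) ) * ( 2 * ( 8 + z ) ) ) >= 13

Answer: ( ( 2 * ( 8 + z ) ) * ( 2 * ( 8 + z ) ) ) >= 13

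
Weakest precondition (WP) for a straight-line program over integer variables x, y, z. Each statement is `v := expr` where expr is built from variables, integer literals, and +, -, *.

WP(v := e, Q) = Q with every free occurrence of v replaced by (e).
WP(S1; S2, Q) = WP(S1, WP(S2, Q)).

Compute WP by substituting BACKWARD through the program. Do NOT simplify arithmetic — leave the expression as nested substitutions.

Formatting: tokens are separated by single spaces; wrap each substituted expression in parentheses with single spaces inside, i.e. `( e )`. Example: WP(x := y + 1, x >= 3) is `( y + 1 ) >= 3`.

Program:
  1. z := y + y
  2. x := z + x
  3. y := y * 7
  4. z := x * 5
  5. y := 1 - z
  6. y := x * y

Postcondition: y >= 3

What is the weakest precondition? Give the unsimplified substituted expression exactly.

post: y >= 3
stmt 6: y := x * y  -- replace 1 occurrence(s) of y with (x * y)
  => ( x * y ) >= 3
stmt 5: y := 1 - z  -- replace 1 occurrence(s) of y with (1 - z)
  => ( x * ( 1 - z ) ) >= 3
stmt 4: z := x * 5  -- replace 1 occurrence(s) of z with (x * 5)
  => ( x * ( 1 - ( x * 5 ) ) ) >= 3
stmt 3: y := y * 7  -- replace 0 occurrence(s) of y with (y * 7)
  => ( x * ( 1 - ( x * 5 ) ) ) >= 3
stmt 2: x := z + x  -- replace 2 occurrence(s) of x with (z + x)
  => ( ( z + x ) * ( 1 - ( ( z + x ) * 5 ) ) ) >= 3
stmt 1: z := y + y  -- replace 2 occurrence(s) of z with (y + y)
  => ( ( ( y + y ) + x ) * ( 1 - ( ( ( y + y ) + x ) * 5 ) ) ) >= 3

Answer: ( ( ( y + y ) + x ) * ( 1 - ( ( ( y + y ) + x ) * 5 ) ) ) >= 3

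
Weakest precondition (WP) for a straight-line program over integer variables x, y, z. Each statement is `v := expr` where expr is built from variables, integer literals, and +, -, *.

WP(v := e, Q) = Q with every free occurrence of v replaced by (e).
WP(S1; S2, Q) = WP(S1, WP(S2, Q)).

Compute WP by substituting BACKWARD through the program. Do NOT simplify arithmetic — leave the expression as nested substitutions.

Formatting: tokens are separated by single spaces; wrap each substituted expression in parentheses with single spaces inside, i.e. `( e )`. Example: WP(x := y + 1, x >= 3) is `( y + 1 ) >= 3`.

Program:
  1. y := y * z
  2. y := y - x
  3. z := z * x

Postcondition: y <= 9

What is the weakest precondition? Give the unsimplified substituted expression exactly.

post: y <= 9
stmt 3: z := z * x  -- replace 0 occurrence(s) of z with (z * x)
  => y <= 9
stmt 2: y := y - x  -- replace 1 occurrence(s) of y with (y - x)
  => ( y - x ) <= 9
stmt 1: y := y * z  -- replace 1 occurrence(s) of y with (y * z)
  => ( ( y * z ) - x ) <= 9

Answer: ( ( y * z ) - x ) <= 9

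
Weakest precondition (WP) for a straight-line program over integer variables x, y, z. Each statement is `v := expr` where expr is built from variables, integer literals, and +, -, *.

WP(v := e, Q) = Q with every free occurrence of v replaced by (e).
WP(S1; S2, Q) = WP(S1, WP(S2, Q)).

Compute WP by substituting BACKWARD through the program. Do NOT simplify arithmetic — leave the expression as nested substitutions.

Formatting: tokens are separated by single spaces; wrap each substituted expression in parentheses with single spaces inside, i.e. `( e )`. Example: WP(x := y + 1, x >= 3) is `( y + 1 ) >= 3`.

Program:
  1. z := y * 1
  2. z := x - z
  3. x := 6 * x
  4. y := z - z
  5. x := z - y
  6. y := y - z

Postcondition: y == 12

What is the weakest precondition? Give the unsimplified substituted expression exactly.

Answer: ( ( ( x - ( y * 1 ) ) - ( x - ( y * 1 ) ) ) - ( x - ( y * 1 ) ) ) == 12

Derivation:
post: y == 12
stmt 6: y := y - z  -- replace 1 occurrence(s) of y with (y - z)
  => ( y - z ) == 12
stmt 5: x := z - y  -- replace 0 occurrence(s) of x with (z - y)
  => ( y - z ) == 12
stmt 4: y := z - z  -- replace 1 occurrence(s) of y with (z - z)
  => ( ( z - z ) - z ) == 12
stmt 3: x := 6 * x  -- replace 0 occurrence(s) of x with (6 * x)
  => ( ( z - z ) - z ) == 12
stmt 2: z := x - z  -- replace 3 occurrence(s) of z with (x - z)
  => ( ( ( x - z ) - ( x - z ) ) - ( x - z ) ) == 12
stmt 1: z := y * 1  -- replace 3 occurrence(s) of z with (y * 1)
  => ( ( ( x - ( y * 1 ) ) - ( x - ( y * 1 ) ) ) - ( x - ( y * 1 ) ) ) == 12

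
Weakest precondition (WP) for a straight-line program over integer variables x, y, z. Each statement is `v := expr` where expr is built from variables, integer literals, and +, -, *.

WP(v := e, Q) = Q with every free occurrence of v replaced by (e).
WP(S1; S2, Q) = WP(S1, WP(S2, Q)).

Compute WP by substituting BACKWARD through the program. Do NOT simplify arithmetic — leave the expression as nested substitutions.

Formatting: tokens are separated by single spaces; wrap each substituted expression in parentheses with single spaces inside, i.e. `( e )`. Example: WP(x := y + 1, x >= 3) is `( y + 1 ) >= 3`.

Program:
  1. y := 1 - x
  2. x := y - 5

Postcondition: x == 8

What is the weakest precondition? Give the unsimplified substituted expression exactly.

post: x == 8
stmt 2: x := y - 5  -- replace 1 occurrence(s) of x with (y - 5)
  => ( y - 5 ) == 8
stmt 1: y := 1 - x  -- replace 1 occurrence(s) of y with (1 - x)
  => ( ( 1 - x ) - 5 ) == 8

Answer: ( ( 1 - x ) - 5 ) == 8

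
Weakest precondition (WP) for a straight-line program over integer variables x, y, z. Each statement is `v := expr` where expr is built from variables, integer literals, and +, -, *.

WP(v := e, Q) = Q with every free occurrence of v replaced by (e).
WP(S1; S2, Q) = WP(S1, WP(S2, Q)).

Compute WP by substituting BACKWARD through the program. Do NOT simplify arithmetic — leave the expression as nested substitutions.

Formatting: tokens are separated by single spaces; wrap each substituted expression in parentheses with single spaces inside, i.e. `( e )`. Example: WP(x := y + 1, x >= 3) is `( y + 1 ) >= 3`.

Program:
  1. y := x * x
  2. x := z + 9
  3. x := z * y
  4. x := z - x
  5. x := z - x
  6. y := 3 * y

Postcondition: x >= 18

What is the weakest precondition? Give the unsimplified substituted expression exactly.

post: x >= 18
stmt 6: y := 3 * y  -- replace 0 occurrence(s) of y with (3 * y)
  => x >= 18
stmt 5: x := z - x  -- replace 1 occurrence(s) of x with (z - x)
  => ( z - x ) >= 18
stmt 4: x := z - x  -- replace 1 occurrence(s) of x with (z - x)
  => ( z - ( z - x ) ) >= 18
stmt 3: x := z * y  -- replace 1 occurrence(s) of x with (z * y)
  => ( z - ( z - ( z * y ) ) ) >= 18
stmt 2: x := z + 9  -- replace 0 occurrence(s) of x with (z + 9)
  => ( z - ( z - ( z * y ) ) ) >= 18
stmt 1: y := x * x  -- replace 1 occurrence(s) of y with (x * x)
  => ( z - ( z - ( z * ( x * x ) ) ) ) >= 18

Answer: ( z - ( z - ( z * ( x * x ) ) ) ) >= 18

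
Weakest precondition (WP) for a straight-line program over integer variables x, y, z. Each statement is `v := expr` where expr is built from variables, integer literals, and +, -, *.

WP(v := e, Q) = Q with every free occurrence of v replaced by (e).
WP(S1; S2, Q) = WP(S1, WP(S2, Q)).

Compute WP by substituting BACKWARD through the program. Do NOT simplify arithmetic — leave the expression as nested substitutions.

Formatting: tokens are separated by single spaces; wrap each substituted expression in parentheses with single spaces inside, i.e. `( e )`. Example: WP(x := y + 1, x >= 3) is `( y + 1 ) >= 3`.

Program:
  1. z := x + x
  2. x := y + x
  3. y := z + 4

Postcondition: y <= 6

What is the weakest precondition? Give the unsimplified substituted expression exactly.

Answer: ( ( x + x ) + 4 ) <= 6

Derivation:
post: y <= 6
stmt 3: y := z + 4  -- replace 1 occurrence(s) of y with (z + 4)
  => ( z + 4 ) <= 6
stmt 2: x := y + x  -- replace 0 occurrence(s) of x with (y + x)
  => ( z + 4 ) <= 6
stmt 1: z := x + x  -- replace 1 occurrence(s) of z with (x + x)
  => ( ( x + x ) + 4 ) <= 6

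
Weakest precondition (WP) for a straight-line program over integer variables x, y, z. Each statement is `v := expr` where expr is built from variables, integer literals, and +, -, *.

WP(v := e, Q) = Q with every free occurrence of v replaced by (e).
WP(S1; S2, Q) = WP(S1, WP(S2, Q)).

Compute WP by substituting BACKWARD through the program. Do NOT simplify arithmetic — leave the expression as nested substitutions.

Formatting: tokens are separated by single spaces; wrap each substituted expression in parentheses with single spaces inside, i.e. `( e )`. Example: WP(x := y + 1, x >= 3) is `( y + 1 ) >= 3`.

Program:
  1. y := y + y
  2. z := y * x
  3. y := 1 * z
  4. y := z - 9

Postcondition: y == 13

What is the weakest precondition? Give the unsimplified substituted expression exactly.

Answer: ( ( ( y + y ) * x ) - 9 ) == 13

Derivation:
post: y == 13
stmt 4: y := z - 9  -- replace 1 occurrence(s) of y with (z - 9)
  => ( z - 9 ) == 13
stmt 3: y := 1 * z  -- replace 0 occurrence(s) of y with (1 * z)
  => ( z - 9 ) == 13
stmt 2: z := y * x  -- replace 1 occurrence(s) of z with (y * x)
  => ( ( y * x ) - 9 ) == 13
stmt 1: y := y + y  -- replace 1 occurrence(s) of y with (y + y)
  => ( ( ( y + y ) * x ) - 9 ) == 13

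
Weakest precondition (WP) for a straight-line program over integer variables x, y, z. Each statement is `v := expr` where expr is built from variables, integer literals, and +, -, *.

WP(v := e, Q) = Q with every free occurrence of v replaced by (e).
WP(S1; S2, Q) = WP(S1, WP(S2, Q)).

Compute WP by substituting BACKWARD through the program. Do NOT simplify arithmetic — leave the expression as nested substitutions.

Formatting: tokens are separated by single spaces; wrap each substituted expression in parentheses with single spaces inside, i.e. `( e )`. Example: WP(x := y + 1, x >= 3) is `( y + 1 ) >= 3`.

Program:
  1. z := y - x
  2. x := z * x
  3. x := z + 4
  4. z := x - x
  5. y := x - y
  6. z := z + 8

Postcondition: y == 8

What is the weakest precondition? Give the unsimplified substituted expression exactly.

Answer: ( ( ( y - x ) + 4 ) - y ) == 8

Derivation:
post: y == 8
stmt 6: z := z + 8  -- replace 0 occurrence(s) of z with (z + 8)
  => y == 8
stmt 5: y := x - y  -- replace 1 occurrence(s) of y with (x - y)
  => ( x - y ) == 8
stmt 4: z := x - x  -- replace 0 occurrence(s) of z with (x - x)
  => ( x - y ) == 8
stmt 3: x := z + 4  -- replace 1 occurrence(s) of x with (z + 4)
  => ( ( z + 4 ) - y ) == 8
stmt 2: x := z * x  -- replace 0 occurrence(s) of x with (z * x)
  => ( ( z + 4 ) - y ) == 8
stmt 1: z := y - x  -- replace 1 occurrence(s) of z with (y - x)
  => ( ( ( y - x ) + 4 ) - y ) == 8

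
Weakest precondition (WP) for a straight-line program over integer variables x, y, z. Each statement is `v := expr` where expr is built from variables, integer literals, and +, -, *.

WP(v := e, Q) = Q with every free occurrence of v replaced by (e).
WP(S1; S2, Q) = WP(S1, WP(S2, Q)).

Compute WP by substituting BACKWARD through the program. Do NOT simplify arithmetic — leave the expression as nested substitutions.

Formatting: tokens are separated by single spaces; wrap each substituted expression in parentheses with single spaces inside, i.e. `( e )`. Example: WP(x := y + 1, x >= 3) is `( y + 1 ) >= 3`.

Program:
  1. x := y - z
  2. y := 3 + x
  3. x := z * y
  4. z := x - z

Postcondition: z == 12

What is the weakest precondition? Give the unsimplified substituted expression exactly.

Answer: ( ( z * ( 3 + ( y - z ) ) ) - z ) == 12

Derivation:
post: z == 12
stmt 4: z := x - z  -- replace 1 occurrence(s) of z with (x - z)
  => ( x - z ) == 12
stmt 3: x := z * y  -- replace 1 occurrence(s) of x with (z * y)
  => ( ( z * y ) - z ) == 12
stmt 2: y := 3 + x  -- replace 1 occurrence(s) of y with (3 + x)
  => ( ( z * ( 3 + x ) ) - z ) == 12
stmt 1: x := y - z  -- replace 1 occurrence(s) of x with (y - z)
  => ( ( z * ( 3 + ( y - z ) ) ) - z ) == 12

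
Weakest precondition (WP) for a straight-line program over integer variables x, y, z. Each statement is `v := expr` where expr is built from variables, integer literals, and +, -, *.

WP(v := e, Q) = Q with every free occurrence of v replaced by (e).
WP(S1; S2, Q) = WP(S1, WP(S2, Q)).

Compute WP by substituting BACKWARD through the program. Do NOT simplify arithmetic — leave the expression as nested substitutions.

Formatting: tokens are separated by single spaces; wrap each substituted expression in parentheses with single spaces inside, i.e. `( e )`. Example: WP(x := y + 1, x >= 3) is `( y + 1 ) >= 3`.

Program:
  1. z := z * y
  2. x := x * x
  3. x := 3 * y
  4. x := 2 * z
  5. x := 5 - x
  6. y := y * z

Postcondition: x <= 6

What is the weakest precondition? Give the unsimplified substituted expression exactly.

Answer: ( 5 - ( 2 * ( z * y ) ) ) <= 6

Derivation:
post: x <= 6
stmt 6: y := y * z  -- replace 0 occurrence(s) of y with (y * z)
  => x <= 6
stmt 5: x := 5 - x  -- replace 1 occurrence(s) of x with (5 - x)
  => ( 5 - x ) <= 6
stmt 4: x := 2 * z  -- replace 1 occurrence(s) of x with (2 * z)
  => ( 5 - ( 2 * z ) ) <= 6
stmt 3: x := 3 * y  -- replace 0 occurrence(s) of x with (3 * y)
  => ( 5 - ( 2 * z ) ) <= 6
stmt 2: x := x * x  -- replace 0 occurrence(s) of x with (x * x)
  => ( 5 - ( 2 * z ) ) <= 6
stmt 1: z := z * y  -- replace 1 occurrence(s) of z with (z * y)
  => ( 5 - ( 2 * ( z * y ) ) ) <= 6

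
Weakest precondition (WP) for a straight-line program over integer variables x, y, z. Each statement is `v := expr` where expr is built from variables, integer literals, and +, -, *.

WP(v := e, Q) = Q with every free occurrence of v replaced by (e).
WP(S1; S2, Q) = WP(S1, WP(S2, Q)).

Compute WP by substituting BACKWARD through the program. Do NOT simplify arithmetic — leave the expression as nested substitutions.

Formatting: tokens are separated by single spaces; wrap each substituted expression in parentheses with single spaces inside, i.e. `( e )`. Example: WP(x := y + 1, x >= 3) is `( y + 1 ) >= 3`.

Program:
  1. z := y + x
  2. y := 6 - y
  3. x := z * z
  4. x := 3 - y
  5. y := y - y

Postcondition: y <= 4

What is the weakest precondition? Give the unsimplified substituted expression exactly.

Answer: ( ( 6 - y ) - ( 6 - y ) ) <= 4

Derivation:
post: y <= 4
stmt 5: y := y - y  -- replace 1 occurrence(s) of y with (y - y)
  => ( y - y ) <= 4
stmt 4: x := 3 - y  -- replace 0 occurrence(s) of x with (3 - y)
  => ( y - y ) <= 4
stmt 3: x := z * z  -- replace 0 occurrence(s) of x with (z * z)
  => ( y - y ) <= 4
stmt 2: y := 6 - y  -- replace 2 occurrence(s) of y with (6 - y)
  => ( ( 6 - y ) - ( 6 - y ) ) <= 4
stmt 1: z := y + x  -- replace 0 occurrence(s) of z with (y + x)
  => ( ( 6 - y ) - ( 6 - y ) ) <= 4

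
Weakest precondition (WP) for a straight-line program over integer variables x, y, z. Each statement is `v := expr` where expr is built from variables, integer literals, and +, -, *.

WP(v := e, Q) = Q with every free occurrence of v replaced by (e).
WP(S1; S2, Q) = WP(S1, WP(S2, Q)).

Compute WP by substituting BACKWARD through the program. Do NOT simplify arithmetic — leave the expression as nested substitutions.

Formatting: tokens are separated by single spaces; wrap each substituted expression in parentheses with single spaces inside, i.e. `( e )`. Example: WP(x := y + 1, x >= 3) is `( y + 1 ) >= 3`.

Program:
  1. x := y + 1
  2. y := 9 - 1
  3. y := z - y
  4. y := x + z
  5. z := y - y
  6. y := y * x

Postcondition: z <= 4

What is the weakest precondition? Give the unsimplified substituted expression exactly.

post: z <= 4
stmt 6: y := y * x  -- replace 0 occurrence(s) of y with (y * x)
  => z <= 4
stmt 5: z := y - y  -- replace 1 occurrence(s) of z with (y - y)
  => ( y - y ) <= 4
stmt 4: y := x + z  -- replace 2 occurrence(s) of y with (x + z)
  => ( ( x + z ) - ( x + z ) ) <= 4
stmt 3: y := z - y  -- replace 0 occurrence(s) of y with (z - y)
  => ( ( x + z ) - ( x + z ) ) <= 4
stmt 2: y := 9 - 1  -- replace 0 occurrence(s) of y with (9 - 1)
  => ( ( x + z ) - ( x + z ) ) <= 4
stmt 1: x := y + 1  -- replace 2 occurrence(s) of x with (y + 1)
  => ( ( ( y + 1 ) + z ) - ( ( y + 1 ) + z ) ) <= 4

Answer: ( ( ( y + 1 ) + z ) - ( ( y + 1 ) + z ) ) <= 4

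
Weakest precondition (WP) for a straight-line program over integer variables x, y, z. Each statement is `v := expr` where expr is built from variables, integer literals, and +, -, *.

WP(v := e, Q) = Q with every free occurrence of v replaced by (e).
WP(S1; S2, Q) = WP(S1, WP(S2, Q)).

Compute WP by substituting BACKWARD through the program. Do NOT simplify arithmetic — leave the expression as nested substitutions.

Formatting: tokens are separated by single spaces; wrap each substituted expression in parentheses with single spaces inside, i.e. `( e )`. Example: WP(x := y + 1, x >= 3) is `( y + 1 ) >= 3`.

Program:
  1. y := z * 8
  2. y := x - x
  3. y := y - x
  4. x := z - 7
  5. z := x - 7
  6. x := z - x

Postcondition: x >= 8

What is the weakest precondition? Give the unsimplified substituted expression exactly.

post: x >= 8
stmt 6: x := z - x  -- replace 1 occurrence(s) of x with (z - x)
  => ( z - x ) >= 8
stmt 5: z := x - 7  -- replace 1 occurrence(s) of z with (x - 7)
  => ( ( x - 7 ) - x ) >= 8
stmt 4: x := z - 7  -- replace 2 occurrence(s) of x with (z - 7)
  => ( ( ( z - 7 ) - 7 ) - ( z - 7 ) ) >= 8
stmt 3: y := y - x  -- replace 0 occurrence(s) of y with (y - x)
  => ( ( ( z - 7 ) - 7 ) - ( z - 7 ) ) >= 8
stmt 2: y := x - x  -- replace 0 occurrence(s) of y with (x - x)
  => ( ( ( z - 7 ) - 7 ) - ( z - 7 ) ) >= 8
stmt 1: y := z * 8  -- replace 0 occurrence(s) of y with (z * 8)
  => ( ( ( z - 7 ) - 7 ) - ( z - 7 ) ) >= 8

Answer: ( ( ( z - 7 ) - 7 ) - ( z - 7 ) ) >= 8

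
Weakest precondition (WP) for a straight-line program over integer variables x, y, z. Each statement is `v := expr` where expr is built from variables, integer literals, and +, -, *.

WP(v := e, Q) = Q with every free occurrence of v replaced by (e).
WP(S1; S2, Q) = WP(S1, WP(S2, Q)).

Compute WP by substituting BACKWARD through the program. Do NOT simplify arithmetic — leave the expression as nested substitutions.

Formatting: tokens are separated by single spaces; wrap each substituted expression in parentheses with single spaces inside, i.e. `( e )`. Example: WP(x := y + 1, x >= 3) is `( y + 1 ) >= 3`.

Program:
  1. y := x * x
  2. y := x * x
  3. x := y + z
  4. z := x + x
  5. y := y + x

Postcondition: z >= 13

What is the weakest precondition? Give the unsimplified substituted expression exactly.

post: z >= 13
stmt 5: y := y + x  -- replace 0 occurrence(s) of y with (y + x)
  => z >= 13
stmt 4: z := x + x  -- replace 1 occurrence(s) of z with (x + x)
  => ( x + x ) >= 13
stmt 3: x := y + z  -- replace 2 occurrence(s) of x with (y + z)
  => ( ( y + z ) + ( y + z ) ) >= 13
stmt 2: y := x * x  -- replace 2 occurrence(s) of y with (x * x)
  => ( ( ( x * x ) + z ) + ( ( x * x ) + z ) ) >= 13
stmt 1: y := x * x  -- replace 0 occurrence(s) of y with (x * x)
  => ( ( ( x * x ) + z ) + ( ( x * x ) + z ) ) >= 13

Answer: ( ( ( x * x ) + z ) + ( ( x * x ) + z ) ) >= 13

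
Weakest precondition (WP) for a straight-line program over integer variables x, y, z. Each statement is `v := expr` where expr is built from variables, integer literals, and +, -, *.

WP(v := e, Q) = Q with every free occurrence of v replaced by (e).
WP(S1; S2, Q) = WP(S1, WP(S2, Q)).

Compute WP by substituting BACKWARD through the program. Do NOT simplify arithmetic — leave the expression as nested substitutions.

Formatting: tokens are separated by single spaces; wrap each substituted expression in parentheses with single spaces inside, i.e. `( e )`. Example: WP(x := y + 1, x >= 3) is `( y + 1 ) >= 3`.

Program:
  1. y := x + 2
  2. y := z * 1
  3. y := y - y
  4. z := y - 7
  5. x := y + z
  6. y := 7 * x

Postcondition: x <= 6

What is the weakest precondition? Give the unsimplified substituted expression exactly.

post: x <= 6
stmt 6: y := 7 * x  -- replace 0 occurrence(s) of y with (7 * x)
  => x <= 6
stmt 5: x := y + z  -- replace 1 occurrence(s) of x with (y + z)
  => ( y + z ) <= 6
stmt 4: z := y - 7  -- replace 1 occurrence(s) of z with (y - 7)
  => ( y + ( y - 7 ) ) <= 6
stmt 3: y := y - y  -- replace 2 occurrence(s) of y with (y - y)
  => ( ( y - y ) + ( ( y - y ) - 7 ) ) <= 6
stmt 2: y := z * 1  -- replace 4 occurrence(s) of y with (z * 1)
  => ( ( ( z * 1 ) - ( z * 1 ) ) + ( ( ( z * 1 ) - ( z * 1 ) ) - 7 ) ) <= 6
stmt 1: y := x + 2  -- replace 0 occurrence(s) of y with (x + 2)
  => ( ( ( z * 1 ) - ( z * 1 ) ) + ( ( ( z * 1 ) - ( z * 1 ) ) - 7 ) ) <= 6

Answer: ( ( ( z * 1 ) - ( z * 1 ) ) + ( ( ( z * 1 ) - ( z * 1 ) ) - 7 ) ) <= 6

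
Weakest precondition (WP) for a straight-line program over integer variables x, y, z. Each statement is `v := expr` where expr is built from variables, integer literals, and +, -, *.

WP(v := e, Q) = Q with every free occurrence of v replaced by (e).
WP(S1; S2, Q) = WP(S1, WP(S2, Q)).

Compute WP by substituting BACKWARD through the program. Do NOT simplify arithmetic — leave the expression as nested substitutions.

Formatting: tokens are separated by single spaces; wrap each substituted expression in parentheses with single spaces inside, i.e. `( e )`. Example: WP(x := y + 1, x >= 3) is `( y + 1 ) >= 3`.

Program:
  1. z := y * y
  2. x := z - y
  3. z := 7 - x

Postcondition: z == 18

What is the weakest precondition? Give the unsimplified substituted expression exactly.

Answer: ( 7 - ( ( y * y ) - y ) ) == 18

Derivation:
post: z == 18
stmt 3: z := 7 - x  -- replace 1 occurrence(s) of z with (7 - x)
  => ( 7 - x ) == 18
stmt 2: x := z - y  -- replace 1 occurrence(s) of x with (z - y)
  => ( 7 - ( z - y ) ) == 18
stmt 1: z := y * y  -- replace 1 occurrence(s) of z with (y * y)
  => ( 7 - ( ( y * y ) - y ) ) == 18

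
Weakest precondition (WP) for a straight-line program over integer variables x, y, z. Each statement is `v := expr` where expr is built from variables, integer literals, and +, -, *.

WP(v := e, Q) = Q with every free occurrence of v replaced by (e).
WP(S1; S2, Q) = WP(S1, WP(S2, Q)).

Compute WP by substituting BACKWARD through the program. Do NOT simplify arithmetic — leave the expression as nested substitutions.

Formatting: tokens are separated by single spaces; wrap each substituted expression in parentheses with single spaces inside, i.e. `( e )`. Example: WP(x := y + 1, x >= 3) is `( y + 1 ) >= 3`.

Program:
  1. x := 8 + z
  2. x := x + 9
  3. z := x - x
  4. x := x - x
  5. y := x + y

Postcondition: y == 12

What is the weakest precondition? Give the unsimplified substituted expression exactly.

Answer: ( ( ( ( 8 + z ) + 9 ) - ( ( 8 + z ) + 9 ) ) + y ) == 12

Derivation:
post: y == 12
stmt 5: y := x + y  -- replace 1 occurrence(s) of y with (x + y)
  => ( x + y ) == 12
stmt 4: x := x - x  -- replace 1 occurrence(s) of x with (x - x)
  => ( ( x - x ) + y ) == 12
stmt 3: z := x - x  -- replace 0 occurrence(s) of z with (x - x)
  => ( ( x - x ) + y ) == 12
stmt 2: x := x + 9  -- replace 2 occurrence(s) of x with (x + 9)
  => ( ( ( x + 9 ) - ( x + 9 ) ) + y ) == 12
stmt 1: x := 8 + z  -- replace 2 occurrence(s) of x with (8 + z)
  => ( ( ( ( 8 + z ) + 9 ) - ( ( 8 + z ) + 9 ) ) + y ) == 12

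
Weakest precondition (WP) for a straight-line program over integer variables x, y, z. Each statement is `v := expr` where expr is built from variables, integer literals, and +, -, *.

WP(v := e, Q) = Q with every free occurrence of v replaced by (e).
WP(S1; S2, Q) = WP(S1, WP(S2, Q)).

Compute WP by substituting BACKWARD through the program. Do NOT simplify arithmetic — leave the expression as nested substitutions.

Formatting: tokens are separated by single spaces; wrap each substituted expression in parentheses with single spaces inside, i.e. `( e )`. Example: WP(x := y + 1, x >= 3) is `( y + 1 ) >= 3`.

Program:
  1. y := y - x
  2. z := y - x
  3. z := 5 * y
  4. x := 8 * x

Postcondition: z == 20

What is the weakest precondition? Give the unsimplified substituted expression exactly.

Answer: ( 5 * ( y - x ) ) == 20

Derivation:
post: z == 20
stmt 4: x := 8 * x  -- replace 0 occurrence(s) of x with (8 * x)
  => z == 20
stmt 3: z := 5 * y  -- replace 1 occurrence(s) of z with (5 * y)
  => ( 5 * y ) == 20
stmt 2: z := y - x  -- replace 0 occurrence(s) of z with (y - x)
  => ( 5 * y ) == 20
stmt 1: y := y - x  -- replace 1 occurrence(s) of y with (y - x)
  => ( 5 * ( y - x ) ) == 20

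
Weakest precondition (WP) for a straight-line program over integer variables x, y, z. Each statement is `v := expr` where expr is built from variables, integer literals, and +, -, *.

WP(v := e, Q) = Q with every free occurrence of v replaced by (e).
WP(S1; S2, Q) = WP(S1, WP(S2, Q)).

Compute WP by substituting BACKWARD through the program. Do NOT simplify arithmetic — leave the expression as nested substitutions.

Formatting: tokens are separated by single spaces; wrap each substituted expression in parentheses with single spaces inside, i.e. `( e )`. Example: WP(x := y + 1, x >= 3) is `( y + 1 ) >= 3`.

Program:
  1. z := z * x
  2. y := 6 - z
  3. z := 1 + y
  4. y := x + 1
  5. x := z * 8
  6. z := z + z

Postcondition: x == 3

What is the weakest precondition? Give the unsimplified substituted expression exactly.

post: x == 3
stmt 6: z := z + z  -- replace 0 occurrence(s) of z with (z + z)
  => x == 3
stmt 5: x := z * 8  -- replace 1 occurrence(s) of x with (z * 8)
  => ( z * 8 ) == 3
stmt 4: y := x + 1  -- replace 0 occurrence(s) of y with (x + 1)
  => ( z * 8 ) == 3
stmt 3: z := 1 + y  -- replace 1 occurrence(s) of z with (1 + y)
  => ( ( 1 + y ) * 8 ) == 3
stmt 2: y := 6 - z  -- replace 1 occurrence(s) of y with (6 - z)
  => ( ( 1 + ( 6 - z ) ) * 8 ) == 3
stmt 1: z := z * x  -- replace 1 occurrence(s) of z with (z * x)
  => ( ( 1 + ( 6 - ( z * x ) ) ) * 8 ) == 3

Answer: ( ( 1 + ( 6 - ( z * x ) ) ) * 8 ) == 3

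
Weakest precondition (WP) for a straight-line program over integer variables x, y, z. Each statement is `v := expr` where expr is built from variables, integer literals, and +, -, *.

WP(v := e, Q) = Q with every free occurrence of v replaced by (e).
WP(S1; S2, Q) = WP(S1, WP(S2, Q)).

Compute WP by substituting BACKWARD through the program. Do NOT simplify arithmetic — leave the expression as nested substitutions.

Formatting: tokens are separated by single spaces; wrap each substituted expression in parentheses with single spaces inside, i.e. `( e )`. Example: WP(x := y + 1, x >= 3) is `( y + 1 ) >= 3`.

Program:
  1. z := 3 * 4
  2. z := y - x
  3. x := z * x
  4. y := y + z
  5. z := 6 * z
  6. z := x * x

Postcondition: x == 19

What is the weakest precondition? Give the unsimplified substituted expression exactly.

Answer: ( ( y - x ) * x ) == 19

Derivation:
post: x == 19
stmt 6: z := x * x  -- replace 0 occurrence(s) of z with (x * x)
  => x == 19
stmt 5: z := 6 * z  -- replace 0 occurrence(s) of z with (6 * z)
  => x == 19
stmt 4: y := y + z  -- replace 0 occurrence(s) of y with (y + z)
  => x == 19
stmt 3: x := z * x  -- replace 1 occurrence(s) of x with (z * x)
  => ( z * x ) == 19
stmt 2: z := y - x  -- replace 1 occurrence(s) of z with (y - x)
  => ( ( y - x ) * x ) == 19
stmt 1: z := 3 * 4  -- replace 0 occurrence(s) of z with (3 * 4)
  => ( ( y - x ) * x ) == 19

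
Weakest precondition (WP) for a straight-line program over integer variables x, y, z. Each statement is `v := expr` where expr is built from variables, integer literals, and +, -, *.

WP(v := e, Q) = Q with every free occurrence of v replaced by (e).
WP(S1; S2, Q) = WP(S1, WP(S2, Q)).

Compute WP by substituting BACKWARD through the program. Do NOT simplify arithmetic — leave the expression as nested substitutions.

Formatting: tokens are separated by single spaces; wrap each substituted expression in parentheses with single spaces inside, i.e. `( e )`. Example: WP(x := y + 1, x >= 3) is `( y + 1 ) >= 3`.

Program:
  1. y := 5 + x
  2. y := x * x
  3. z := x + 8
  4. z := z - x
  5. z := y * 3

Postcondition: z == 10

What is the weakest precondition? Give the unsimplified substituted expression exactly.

Answer: ( ( x * x ) * 3 ) == 10

Derivation:
post: z == 10
stmt 5: z := y * 3  -- replace 1 occurrence(s) of z with (y * 3)
  => ( y * 3 ) == 10
stmt 4: z := z - x  -- replace 0 occurrence(s) of z with (z - x)
  => ( y * 3 ) == 10
stmt 3: z := x + 8  -- replace 0 occurrence(s) of z with (x + 8)
  => ( y * 3 ) == 10
stmt 2: y := x * x  -- replace 1 occurrence(s) of y with (x * x)
  => ( ( x * x ) * 3 ) == 10
stmt 1: y := 5 + x  -- replace 0 occurrence(s) of y with (5 + x)
  => ( ( x * x ) * 3 ) == 10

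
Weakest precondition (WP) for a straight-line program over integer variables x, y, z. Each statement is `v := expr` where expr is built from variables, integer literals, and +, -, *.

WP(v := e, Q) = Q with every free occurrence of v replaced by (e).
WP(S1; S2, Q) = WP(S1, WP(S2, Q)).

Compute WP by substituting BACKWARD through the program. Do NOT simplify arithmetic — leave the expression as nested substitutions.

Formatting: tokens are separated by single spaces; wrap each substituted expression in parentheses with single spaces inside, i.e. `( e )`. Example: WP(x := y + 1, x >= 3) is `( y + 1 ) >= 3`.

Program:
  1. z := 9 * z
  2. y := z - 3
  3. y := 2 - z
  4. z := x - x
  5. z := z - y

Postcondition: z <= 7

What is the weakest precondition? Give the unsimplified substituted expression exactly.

post: z <= 7
stmt 5: z := z - y  -- replace 1 occurrence(s) of z with (z - y)
  => ( z - y ) <= 7
stmt 4: z := x - x  -- replace 1 occurrence(s) of z with (x - x)
  => ( ( x - x ) - y ) <= 7
stmt 3: y := 2 - z  -- replace 1 occurrence(s) of y with (2 - z)
  => ( ( x - x ) - ( 2 - z ) ) <= 7
stmt 2: y := z - 3  -- replace 0 occurrence(s) of y with (z - 3)
  => ( ( x - x ) - ( 2 - z ) ) <= 7
stmt 1: z := 9 * z  -- replace 1 occurrence(s) of z with (9 * z)
  => ( ( x - x ) - ( 2 - ( 9 * z ) ) ) <= 7

Answer: ( ( x - x ) - ( 2 - ( 9 * z ) ) ) <= 7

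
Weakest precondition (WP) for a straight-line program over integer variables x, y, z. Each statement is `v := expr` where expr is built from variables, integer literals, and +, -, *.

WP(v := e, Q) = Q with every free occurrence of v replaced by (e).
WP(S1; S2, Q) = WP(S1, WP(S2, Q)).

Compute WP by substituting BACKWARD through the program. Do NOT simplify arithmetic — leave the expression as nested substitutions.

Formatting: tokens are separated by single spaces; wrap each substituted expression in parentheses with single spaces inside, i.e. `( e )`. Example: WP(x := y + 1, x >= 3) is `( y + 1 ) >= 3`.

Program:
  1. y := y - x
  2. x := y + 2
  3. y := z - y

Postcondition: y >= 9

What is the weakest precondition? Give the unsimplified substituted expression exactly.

Answer: ( z - ( y - x ) ) >= 9

Derivation:
post: y >= 9
stmt 3: y := z - y  -- replace 1 occurrence(s) of y with (z - y)
  => ( z - y ) >= 9
stmt 2: x := y + 2  -- replace 0 occurrence(s) of x with (y + 2)
  => ( z - y ) >= 9
stmt 1: y := y - x  -- replace 1 occurrence(s) of y with (y - x)
  => ( z - ( y - x ) ) >= 9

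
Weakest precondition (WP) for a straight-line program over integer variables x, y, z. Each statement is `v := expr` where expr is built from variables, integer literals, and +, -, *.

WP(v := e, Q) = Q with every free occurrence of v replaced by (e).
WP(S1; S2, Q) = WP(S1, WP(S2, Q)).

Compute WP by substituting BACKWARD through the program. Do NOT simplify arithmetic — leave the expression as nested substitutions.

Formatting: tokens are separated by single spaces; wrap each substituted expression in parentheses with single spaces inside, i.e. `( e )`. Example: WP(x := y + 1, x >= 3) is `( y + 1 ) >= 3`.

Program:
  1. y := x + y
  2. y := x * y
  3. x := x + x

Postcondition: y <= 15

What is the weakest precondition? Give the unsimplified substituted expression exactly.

Answer: ( x * ( x + y ) ) <= 15

Derivation:
post: y <= 15
stmt 3: x := x + x  -- replace 0 occurrence(s) of x with (x + x)
  => y <= 15
stmt 2: y := x * y  -- replace 1 occurrence(s) of y with (x * y)
  => ( x * y ) <= 15
stmt 1: y := x + y  -- replace 1 occurrence(s) of y with (x + y)
  => ( x * ( x + y ) ) <= 15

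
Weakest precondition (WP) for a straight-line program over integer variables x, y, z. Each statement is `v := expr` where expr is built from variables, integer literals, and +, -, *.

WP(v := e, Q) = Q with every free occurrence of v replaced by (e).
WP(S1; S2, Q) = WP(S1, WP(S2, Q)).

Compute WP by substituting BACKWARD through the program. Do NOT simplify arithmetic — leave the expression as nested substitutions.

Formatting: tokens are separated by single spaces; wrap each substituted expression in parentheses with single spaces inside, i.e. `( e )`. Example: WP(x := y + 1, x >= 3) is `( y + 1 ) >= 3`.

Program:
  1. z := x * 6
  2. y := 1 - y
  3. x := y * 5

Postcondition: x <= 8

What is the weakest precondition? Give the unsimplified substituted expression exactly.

Answer: ( ( 1 - y ) * 5 ) <= 8

Derivation:
post: x <= 8
stmt 3: x := y * 5  -- replace 1 occurrence(s) of x with (y * 5)
  => ( y * 5 ) <= 8
stmt 2: y := 1 - y  -- replace 1 occurrence(s) of y with (1 - y)
  => ( ( 1 - y ) * 5 ) <= 8
stmt 1: z := x * 6  -- replace 0 occurrence(s) of z with (x * 6)
  => ( ( 1 - y ) * 5 ) <= 8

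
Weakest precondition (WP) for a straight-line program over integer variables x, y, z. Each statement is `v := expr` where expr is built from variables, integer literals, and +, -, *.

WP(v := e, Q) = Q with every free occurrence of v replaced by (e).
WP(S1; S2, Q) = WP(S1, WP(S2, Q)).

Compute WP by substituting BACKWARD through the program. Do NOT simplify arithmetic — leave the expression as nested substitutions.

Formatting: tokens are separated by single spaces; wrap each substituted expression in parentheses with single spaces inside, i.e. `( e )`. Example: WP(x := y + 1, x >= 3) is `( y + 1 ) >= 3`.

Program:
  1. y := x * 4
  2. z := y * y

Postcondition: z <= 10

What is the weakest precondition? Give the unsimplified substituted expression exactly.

post: z <= 10
stmt 2: z := y * y  -- replace 1 occurrence(s) of z with (y * y)
  => ( y * y ) <= 10
stmt 1: y := x * 4  -- replace 2 occurrence(s) of y with (x * 4)
  => ( ( x * 4 ) * ( x * 4 ) ) <= 10

Answer: ( ( x * 4 ) * ( x * 4 ) ) <= 10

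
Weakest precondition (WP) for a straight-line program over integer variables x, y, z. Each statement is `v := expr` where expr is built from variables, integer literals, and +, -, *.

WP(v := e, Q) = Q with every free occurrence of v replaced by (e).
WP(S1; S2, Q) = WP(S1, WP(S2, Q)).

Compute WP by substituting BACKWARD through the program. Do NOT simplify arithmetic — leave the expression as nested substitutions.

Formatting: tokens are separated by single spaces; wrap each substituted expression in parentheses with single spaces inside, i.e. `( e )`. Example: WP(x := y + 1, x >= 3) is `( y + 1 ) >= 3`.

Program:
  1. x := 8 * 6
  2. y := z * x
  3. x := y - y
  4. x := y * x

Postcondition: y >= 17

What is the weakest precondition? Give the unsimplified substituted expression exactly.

Answer: ( z * ( 8 * 6 ) ) >= 17

Derivation:
post: y >= 17
stmt 4: x := y * x  -- replace 0 occurrence(s) of x with (y * x)
  => y >= 17
stmt 3: x := y - y  -- replace 0 occurrence(s) of x with (y - y)
  => y >= 17
stmt 2: y := z * x  -- replace 1 occurrence(s) of y with (z * x)
  => ( z * x ) >= 17
stmt 1: x := 8 * 6  -- replace 1 occurrence(s) of x with (8 * 6)
  => ( z * ( 8 * 6 ) ) >= 17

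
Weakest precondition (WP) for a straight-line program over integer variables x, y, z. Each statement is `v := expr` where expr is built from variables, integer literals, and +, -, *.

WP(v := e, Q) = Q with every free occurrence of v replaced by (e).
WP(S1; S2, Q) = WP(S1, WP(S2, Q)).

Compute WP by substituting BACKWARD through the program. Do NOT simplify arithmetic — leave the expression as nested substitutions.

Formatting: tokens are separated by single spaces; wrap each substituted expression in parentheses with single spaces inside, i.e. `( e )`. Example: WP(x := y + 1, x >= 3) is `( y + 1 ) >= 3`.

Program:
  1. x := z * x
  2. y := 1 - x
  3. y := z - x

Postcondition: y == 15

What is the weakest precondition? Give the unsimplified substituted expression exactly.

post: y == 15
stmt 3: y := z - x  -- replace 1 occurrence(s) of y with (z - x)
  => ( z - x ) == 15
stmt 2: y := 1 - x  -- replace 0 occurrence(s) of y with (1 - x)
  => ( z - x ) == 15
stmt 1: x := z * x  -- replace 1 occurrence(s) of x with (z * x)
  => ( z - ( z * x ) ) == 15

Answer: ( z - ( z * x ) ) == 15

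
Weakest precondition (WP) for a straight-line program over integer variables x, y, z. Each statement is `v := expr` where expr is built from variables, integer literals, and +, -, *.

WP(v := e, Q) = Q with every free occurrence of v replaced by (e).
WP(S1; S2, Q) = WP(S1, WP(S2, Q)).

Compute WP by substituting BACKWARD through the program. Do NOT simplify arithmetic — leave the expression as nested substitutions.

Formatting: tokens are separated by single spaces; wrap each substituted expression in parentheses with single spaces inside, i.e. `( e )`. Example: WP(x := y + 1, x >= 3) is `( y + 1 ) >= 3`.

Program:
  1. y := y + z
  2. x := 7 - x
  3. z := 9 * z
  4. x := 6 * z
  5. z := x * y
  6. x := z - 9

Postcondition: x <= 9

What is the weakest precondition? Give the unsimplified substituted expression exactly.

Answer: ( ( ( 6 * ( 9 * z ) ) * ( y + z ) ) - 9 ) <= 9

Derivation:
post: x <= 9
stmt 6: x := z - 9  -- replace 1 occurrence(s) of x with (z - 9)
  => ( z - 9 ) <= 9
stmt 5: z := x * y  -- replace 1 occurrence(s) of z with (x * y)
  => ( ( x * y ) - 9 ) <= 9
stmt 4: x := 6 * z  -- replace 1 occurrence(s) of x with (6 * z)
  => ( ( ( 6 * z ) * y ) - 9 ) <= 9
stmt 3: z := 9 * z  -- replace 1 occurrence(s) of z with (9 * z)
  => ( ( ( 6 * ( 9 * z ) ) * y ) - 9 ) <= 9
stmt 2: x := 7 - x  -- replace 0 occurrence(s) of x with (7 - x)
  => ( ( ( 6 * ( 9 * z ) ) * y ) - 9 ) <= 9
stmt 1: y := y + z  -- replace 1 occurrence(s) of y with (y + z)
  => ( ( ( 6 * ( 9 * z ) ) * ( y + z ) ) - 9 ) <= 9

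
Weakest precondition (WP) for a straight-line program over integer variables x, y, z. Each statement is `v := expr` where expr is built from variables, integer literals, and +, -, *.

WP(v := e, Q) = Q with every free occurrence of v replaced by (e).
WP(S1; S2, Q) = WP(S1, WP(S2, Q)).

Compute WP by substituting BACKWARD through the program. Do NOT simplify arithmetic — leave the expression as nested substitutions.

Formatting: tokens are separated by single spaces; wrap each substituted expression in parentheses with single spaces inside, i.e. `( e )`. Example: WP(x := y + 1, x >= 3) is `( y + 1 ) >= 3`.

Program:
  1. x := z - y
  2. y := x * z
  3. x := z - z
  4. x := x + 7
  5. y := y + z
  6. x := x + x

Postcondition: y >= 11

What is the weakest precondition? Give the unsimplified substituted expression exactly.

Answer: ( ( ( z - y ) * z ) + z ) >= 11

Derivation:
post: y >= 11
stmt 6: x := x + x  -- replace 0 occurrence(s) of x with (x + x)
  => y >= 11
stmt 5: y := y + z  -- replace 1 occurrence(s) of y with (y + z)
  => ( y + z ) >= 11
stmt 4: x := x + 7  -- replace 0 occurrence(s) of x with (x + 7)
  => ( y + z ) >= 11
stmt 3: x := z - z  -- replace 0 occurrence(s) of x with (z - z)
  => ( y + z ) >= 11
stmt 2: y := x * z  -- replace 1 occurrence(s) of y with (x * z)
  => ( ( x * z ) + z ) >= 11
stmt 1: x := z - y  -- replace 1 occurrence(s) of x with (z - y)
  => ( ( ( z - y ) * z ) + z ) >= 11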